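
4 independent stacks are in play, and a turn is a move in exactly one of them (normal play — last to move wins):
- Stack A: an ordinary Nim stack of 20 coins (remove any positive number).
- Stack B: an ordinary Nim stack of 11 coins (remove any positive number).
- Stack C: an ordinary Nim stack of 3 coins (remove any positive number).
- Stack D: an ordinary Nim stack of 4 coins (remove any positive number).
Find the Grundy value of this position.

24

Stack A is a plain Nim stack of size 20, so its Grundy value is 20.
Stack B is a plain Nim stack of size 11, so its Grundy value is 11.
Stack C is a plain Nim stack of size 3, so its Grundy value is 3.
Stack D is a plain Nim stack of size 4, so its Grundy value is 4.
By the Sprague-Grundy theorem, the Grundy value of a sum of independent games is the XOR of the component values.
Combined value = 20 XOR 11 XOR 3 XOR 4 = 24.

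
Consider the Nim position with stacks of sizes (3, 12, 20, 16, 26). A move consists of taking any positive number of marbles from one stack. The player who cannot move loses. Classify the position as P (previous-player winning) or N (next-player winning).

Nim-sum: 3 ^ 12 ^ 20 ^ 16 ^ 26 = 17.
The nim-sum is 17 ≠ 0, so this is an N-position: the player to move can win.

N-position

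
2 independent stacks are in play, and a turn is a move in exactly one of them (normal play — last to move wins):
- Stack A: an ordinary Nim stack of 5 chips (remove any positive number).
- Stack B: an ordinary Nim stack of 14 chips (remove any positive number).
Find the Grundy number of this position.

11

Stack A is a plain Nim stack of size 5, so its Grundy value is 5.
Stack B is a plain Nim stack of size 14, so its Grundy value is 14.
The value of a disjunctive sum is the nim-sum of the parts.
Combined value = 5 ⊕ 14 = 11.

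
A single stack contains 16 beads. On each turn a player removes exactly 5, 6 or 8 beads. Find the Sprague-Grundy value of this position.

Grundy values for subtraction set {5, 6, 8}:
k:     0  1  2  3  4  5  6  7  8  9 10 11 12 13 14 15 16
g(k):  0  0  0  0  0  1  1  1  1  1  2  2  2  0  0  0  0
So g(16) = 0.

0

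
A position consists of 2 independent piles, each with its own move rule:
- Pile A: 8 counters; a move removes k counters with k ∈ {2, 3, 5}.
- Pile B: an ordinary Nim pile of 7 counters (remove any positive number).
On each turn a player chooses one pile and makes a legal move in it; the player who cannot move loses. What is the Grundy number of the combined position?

7

For pile A, compute g(0), g(1), … with moves {2, 3, 5}:
k:     0  1  2  3  4  5  6  7  8
g(k):  0  0  1  1  2  2  3  0  0
So g(8) = 0.
Pile B is a plain Nim pile of size 7, so its Grundy value is 7.
The value of a disjunctive sum is the nim-sum of the parts.
Combined value = 0 ⊕ 7 = 7.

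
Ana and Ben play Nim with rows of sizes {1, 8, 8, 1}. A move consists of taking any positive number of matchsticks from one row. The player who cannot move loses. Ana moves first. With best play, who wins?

Nim-sum: 1 XOR 8 XOR 8 XOR 1 = 0.
The nim-sum is 0, so this is a P-position: the player to move is in a losing position under optimal play; Ana is about to move from it and so loses — Ben wins.

Ben wins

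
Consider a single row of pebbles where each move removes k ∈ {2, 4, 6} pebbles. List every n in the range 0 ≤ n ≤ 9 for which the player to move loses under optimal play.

0, 1, 8, 9

Compute g(0), g(1), … for moves {2, 4, 6}:
g(0) = mex{} = 0
g(1) = mex{} = 0
g(2) = mex{0} = 1
g(3) = mex{0} = 1
g(4) = mex{0,1} = 2
g(5) = mex{0,1} = 2
g(6) = mex{0,1,2} = 3
g(7) = mex{0,1,2} = 3
g(8) = mex{1,2,3} = 0
g(9) = mex{1,2,3} = 0
The P-positions (g = 0) in 0..9 are 0, 1, 8, 9.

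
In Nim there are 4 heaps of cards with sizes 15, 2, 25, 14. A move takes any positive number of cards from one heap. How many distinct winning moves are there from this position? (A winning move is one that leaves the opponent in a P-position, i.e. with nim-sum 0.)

1

Compute the nim-sum pairwise:
15 ⊕ 2 = 13
13 ⊕ 25 = 20
20 ⊕ 14 = 26
The overall nim-sum is X = 26. A heap of size p has a winning move iff p XOR X < p (reduce it to p XOR X).
  15: 15 XOR 26 = 21 ≥ 15 — no move.
  2: 2 XOR 26 = 24 ≥ 2 — no move.
  25: 25 XOR 26 = 3 < 25 — winning move (to 3).
  14: 14 XOR 26 = 20 ≥ 14 — no move.
That gives 1 winning move.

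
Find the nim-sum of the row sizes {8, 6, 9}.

Compute the nim-sum pairwise:
8 ^ 6 = 14
14 ^ 9 = 7

7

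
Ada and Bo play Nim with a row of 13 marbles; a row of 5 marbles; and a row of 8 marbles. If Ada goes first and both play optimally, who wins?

Compute the nim-sum pairwise:
13 ⊕ 5 = 8
8 ⊕ 8 = 0
The nim-sum is 0, so this is a P-position: the player to move is in a losing position under optimal play; Ada is about to move from it and so loses — Bo wins.

Bo wins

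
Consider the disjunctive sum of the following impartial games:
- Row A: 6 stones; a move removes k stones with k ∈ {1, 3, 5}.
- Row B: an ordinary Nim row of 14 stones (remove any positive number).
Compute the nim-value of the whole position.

14

Grundy values for row A (subtraction set {1, 3, 5}):
g(0) = mex{} = 0
g(1) = mex{0} = 1
g(2) = mex{1} = 0
g(3) = mex{0} = 1
g(4) = mex{1} = 0
g(5) = mex{0} = 1
g(6) = mex{1} = 0
So g(6) = 0.
Row B is a plain Nim row of size 14, so its Grundy value is 14.
The value of a disjunctive sum is the nim-sum of the parts.
Combined value = 0 ⊕ 14 = 14.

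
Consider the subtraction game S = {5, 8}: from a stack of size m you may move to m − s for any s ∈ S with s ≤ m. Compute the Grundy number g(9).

Build the Grundy sequence with g(k) = mex{g(k−s) : s ∈ {5, 8}, s ≤ k}:
g(0) = mex{} = 0
g(1) = mex{} = 0
g(2) = mex{} = 0
g(3) = mex{} = 0
g(4) = mex{} = 0
g(5) = mex{0} = 1
g(6) = mex{0} = 1
g(7) = mex{0} = 1
g(8) = mex{0} = 1
g(9) = mex{0} = 1
So g(9) = 1.

1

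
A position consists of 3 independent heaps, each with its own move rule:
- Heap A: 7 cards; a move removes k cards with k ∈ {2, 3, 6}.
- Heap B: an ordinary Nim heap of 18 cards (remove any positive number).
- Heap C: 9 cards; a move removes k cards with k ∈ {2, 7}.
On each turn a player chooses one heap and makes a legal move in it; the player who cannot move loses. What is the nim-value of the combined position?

Build the Grundy sequence for heap A with g(k) = mex{g(k−s) : s ∈ {2, 3, 6}, s ≤ k}:
g(0) = mex{} = 0
g(1) = mex{} = 0
g(2) = mex{0} = 1
g(3) = mex{0} = 1
g(4) = mex{0,1} = 2
g(5) = mex{1} = 0
g(6) = mex{0,1,2} = 3
g(7) = mex{0,2} = 1
So g(7) = 1.
Heap B is a plain Nim heap of size 18, so its Grundy value is 18.
Grundy values for heap C (subtraction set {2, 7}):
k:     0  1  2  3  4  5  6  7  8  9
g(k):  0  0  1  1  0  0  1  1  2  0
So g(9) = 0.
The value of a disjunctive sum is the nim-sum of the parts.
Combined value = 1 ⊕ 18 ⊕ 0 = 19.

19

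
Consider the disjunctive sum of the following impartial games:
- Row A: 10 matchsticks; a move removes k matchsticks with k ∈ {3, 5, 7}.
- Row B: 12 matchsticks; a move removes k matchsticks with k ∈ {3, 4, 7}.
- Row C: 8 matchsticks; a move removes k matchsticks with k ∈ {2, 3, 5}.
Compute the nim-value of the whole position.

For row A, compute g(0), g(1), … with moves {3, 5, 7}:
k:     0  1  2  3  4  5  6  7  8  9 10
g(k):  0  0  0  1  1  1  2  2  2  3  0
So g(10) = 0.
For row B, compute g(0), g(1), … with moves {3, 4, 7}:
g(0) = mex{} = 0
g(1) = mex{} = 0
g(2) = mex{} = 0
g(3) = mex{0} = 1
g(4) = mex{0} = 1
g(5) = mex{0} = 1
g(6) = mex{0,1} = 2
g(7) = mex{0,1} = 2
g(8) = mex{0,1} = 2
g(9) = mex{0,1,2} = 3
g(10) = mex{1,2} = 0
g(11) = mex{1,2} = 0
g(12) = mex{1,2,3} = 0
So g(12) = 0.
Grundy values for row C (subtraction set {2, 3, 5}):
g(0) = mex{} = 0
g(1) = mex{} = 0
g(2) = mex{0} = 1
g(3) = mex{0} = 1
g(4) = mex{0,1} = 2
g(5) = mex{0,1} = 2
g(6) = mex{0,1,2} = 3
g(7) = mex{1,2} = 0
g(8) = mex{1,2,3} = 0
So g(8) = 0.
The value of a disjunctive sum is the nim-sum of the parts.
Combined value = 0 XOR 0 XOR 0 = 0.

0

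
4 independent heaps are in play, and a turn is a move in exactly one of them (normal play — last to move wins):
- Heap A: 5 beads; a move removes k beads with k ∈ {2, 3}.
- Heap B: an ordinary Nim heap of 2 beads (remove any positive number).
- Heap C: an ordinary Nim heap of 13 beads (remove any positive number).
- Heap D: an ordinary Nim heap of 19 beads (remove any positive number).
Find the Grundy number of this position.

28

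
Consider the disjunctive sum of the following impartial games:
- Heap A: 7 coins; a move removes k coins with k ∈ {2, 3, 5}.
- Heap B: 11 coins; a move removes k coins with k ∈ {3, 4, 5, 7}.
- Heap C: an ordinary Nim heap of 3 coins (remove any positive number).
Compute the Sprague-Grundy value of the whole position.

3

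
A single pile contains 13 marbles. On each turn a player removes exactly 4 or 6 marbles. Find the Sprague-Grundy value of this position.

Compute g(0), g(1), … for moves {4, 6}:
k:     0  1  2  3  4  5  6  7  8  9 10 11 12 13
g(k):  0  0  0  0  1  1  1  1  2  2  0  0  0  0
So g(13) = 0.

0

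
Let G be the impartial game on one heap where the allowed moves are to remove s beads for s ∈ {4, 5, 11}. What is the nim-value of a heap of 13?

Build the Grundy sequence with g(k) = mex{g(k−s) : s ∈ {4, 5, 11}, s ≤ k}:
g(0) = mex{} = 0
g(1) = mex{} = 0
g(2) = mex{} = 0
g(3) = mex{} = 0
g(4) = mex{0} = 1
g(5) = mex{0} = 1
g(6) = mex{0} = 1
g(7) = mex{0} = 1
g(8) = mex{0,1} = 2
g(9) = mex{1} = 0
g(10) = mex{1} = 0
g(11) = mex{0,1} = 2
g(12) = mex{0,1,2} = 3
g(13) = mex{0,2} = 1
So g(13) = 1.

1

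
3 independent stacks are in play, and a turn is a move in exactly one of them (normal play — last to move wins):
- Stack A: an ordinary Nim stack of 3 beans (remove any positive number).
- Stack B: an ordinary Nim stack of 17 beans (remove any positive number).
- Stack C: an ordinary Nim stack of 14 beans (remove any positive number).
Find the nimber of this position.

28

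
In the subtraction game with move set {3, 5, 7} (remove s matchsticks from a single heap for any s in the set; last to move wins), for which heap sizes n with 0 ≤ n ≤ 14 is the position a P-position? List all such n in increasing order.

Grundy values for subtraction set {3, 5, 7}:
g(0) = mex{} = 0
g(1) = mex{} = 0
g(2) = mex{} = 0
g(3) = mex{0} = 1
g(4) = mex{0} = 1
g(5) = mex{0} = 1
g(6) = mex{0,1} = 2
g(7) = mex{0,1} = 2
g(8) = mex{0,1} = 2
g(9) = mex{0,1,2} = 3
g(10) = mex{1,2} = 0
g(11) = mex{1,2} = 0
g(12) = mex{1,2,3} = 0
g(13) = mex{0,2} = 1
g(14) = mex{0,2,3} = 1
The P-positions (g = 0) in 0..14 are 0, 1, 2, 10, 11, 12.

0, 1, 2, 10, 11, 12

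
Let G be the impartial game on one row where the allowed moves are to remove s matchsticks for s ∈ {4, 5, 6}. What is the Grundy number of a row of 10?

Build the Grundy sequence with g(k) = mex{g(k−s) : s ∈ {4, 5, 6}, s ≤ k}:
g(0) = mex{} = 0
g(1) = mex{} = 0
g(2) = mex{} = 0
g(3) = mex{} = 0
g(4) = mex{0} = 1
g(5) = mex{0} = 1
g(6) = mex{0} = 1
g(7) = mex{0} = 1
g(8) = mex{0,1} = 2
g(9) = mex{0,1} = 2
g(10) = mex{1} = 0
So g(10) = 0.

0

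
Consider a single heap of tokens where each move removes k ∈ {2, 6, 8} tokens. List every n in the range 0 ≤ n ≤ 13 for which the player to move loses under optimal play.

Build the Grundy sequence with g(k) = mex{g(k−s) : s ∈ {2, 6, 8}, s ≤ k}:
k:     0  1  2  3  4  5  6  7  8  9 10 11 12 13
g(k):  0  0  1  1  0  0  1  1  2  2  3  3  2  2
The P-positions (g = 0) in 0..13 are 0, 1, 4, 5.

0, 1, 4, 5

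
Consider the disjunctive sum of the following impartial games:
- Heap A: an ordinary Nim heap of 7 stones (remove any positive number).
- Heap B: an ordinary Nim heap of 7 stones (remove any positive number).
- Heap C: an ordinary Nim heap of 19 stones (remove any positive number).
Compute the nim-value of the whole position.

19

Heap A is a plain Nim heap of size 7, so its Grundy value is 7.
Heap B is a plain Nim heap of size 7, so its Grundy value is 7.
Heap C is a plain Nim heap of size 19, so its Grundy value is 19.
By the Sprague-Grundy theorem, the Grundy value of a sum of independent games is the XOR of the component values.
Combined value = 7 XOR 7 XOR 19 = 19.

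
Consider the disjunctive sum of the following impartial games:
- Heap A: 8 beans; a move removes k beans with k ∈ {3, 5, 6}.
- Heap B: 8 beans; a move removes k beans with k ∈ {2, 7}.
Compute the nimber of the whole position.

Grundy values for heap A (subtraction set {3, 5, 6}):
g(0) = mex{} = 0
g(1) = mex{} = 0
g(2) = mex{} = 0
g(3) = mex{0} = 1
g(4) = mex{0} = 1
g(5) = mex{0} = 1
g(6) = mex{0,1} = 2
g(7) = mex{0,1} = 2
g(8) = mex{0,1} = 2
So g(8) = 2.
For heap B, compute g(0), g(1), … with moves {2, 7}:
g(0) = mex{} = 0
g(1) = mex{} = 0
g(2) = mex{0} = 1
g(3) = mex{0} = 1
g(4) = mex{1} = 0
g(5) = mex{1} = 0
g(6) = mex{0} = 1
g(7) = mex{0} = 1
g(8) = mex{0,1} = 2
So g(8) = 2.
The value of a disjunctive sum is the nim-sum of the parts.
Combined value = 2 XOR 2 = 0.

0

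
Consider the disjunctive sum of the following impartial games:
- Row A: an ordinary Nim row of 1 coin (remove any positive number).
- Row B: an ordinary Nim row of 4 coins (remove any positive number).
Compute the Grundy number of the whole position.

5

Row A is a plain Nim row of size 1, so its Grundy value is 1.
Row B is a plain Nim row of size 4, so its Grundy value is 4.
By the Sprague-Grundy theorem, the Grundy value of a sum of independent games is the XOR of the component values.
Combined value = 1 ⊕ 4 = 5.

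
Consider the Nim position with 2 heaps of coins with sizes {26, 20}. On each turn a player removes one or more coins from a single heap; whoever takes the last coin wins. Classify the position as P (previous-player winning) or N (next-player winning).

N-position

Compute the nim-sum pairwise:
26 ^ 20 = 14
The nim-sum is 14 ≠ 0, so this is an N-position: the player to move can win.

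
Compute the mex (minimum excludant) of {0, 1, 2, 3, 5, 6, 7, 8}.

The values 0, 1, 2, 3 are all present; 4 is the first non-negative integer missing from the set.

4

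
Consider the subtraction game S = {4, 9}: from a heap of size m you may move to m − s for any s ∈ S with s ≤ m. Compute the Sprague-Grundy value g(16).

0

Grundy values for subtraction set {4, 9}:
k:     0  1  2  3  4  5  6  7  8  9 10 11 12 13 14 15 16
g(k):  0  0  0  0  1  1  1  1  0  2  2  2  1  0  0  0  0
So g(16) = 0.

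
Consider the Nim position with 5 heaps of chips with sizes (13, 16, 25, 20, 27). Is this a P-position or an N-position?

Compute the nim-sum pairwise:
13 ⊕ 16 = 29
29 ⊕ 25 = 4
4 ⊕ 20 = 16
16 ⊕ 27 = 11
The nim-sum is 11 ≠ 0, so this is an N-position: the player to move can win.

N-position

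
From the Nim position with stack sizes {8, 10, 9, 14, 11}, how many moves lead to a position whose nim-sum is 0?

5

Nim-sum: 8 XOR 10 XOR 9 XOR 14 XOR 11 = 14.
The overall nim-sum is X = 14. A stack of size p has a winning move iff p XOR X < p (reduce it to p XOR X).
  8: 8 XOR 14 = 6 < 8 — winning move (to 6).
  10: 10 XOR 14 = 4 < 10 — winning move (to 4).
  9: 9 XOR 14 = 7 < 9 — winning move (to 7).
  14: 14 XOR 14 = 0 < 14 — winning move (to 0).
  11: 11 XOR 14 = 5 < 11 — winning move (to 5).
That gives 5 winning moves.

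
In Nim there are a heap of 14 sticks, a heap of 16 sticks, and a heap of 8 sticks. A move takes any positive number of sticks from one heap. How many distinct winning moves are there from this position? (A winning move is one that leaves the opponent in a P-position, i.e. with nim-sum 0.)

1

Nim-sum: 14 XOR 16 XOR 8 = 22.
The overall nim-sum is X = 22. A heap of size p has a winning move iff p XOR X < p (reduce it to p XOR X).
  14: 14 XOR 22 = 24 ≥ 14 — no move.
  16: 16 XOR 22 = 6 < 16 — winning move (to 6).
  8: 8 XOR 22 = 30 ≥ 8 — no move.
That gives 1 winning move.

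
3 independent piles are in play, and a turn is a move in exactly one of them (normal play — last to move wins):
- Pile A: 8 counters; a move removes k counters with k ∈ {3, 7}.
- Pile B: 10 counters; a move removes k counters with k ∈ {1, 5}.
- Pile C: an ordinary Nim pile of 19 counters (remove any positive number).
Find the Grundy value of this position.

17

Build the Grundy sequence for pile A with g(k) = mex{g(k−s) : s ∈ {3, 7}, s ≤ k}:
g(0) = mex{} = 0
g(1) = mex{} = 0
g(2) = mex{} = 0
g(3) = mex{0} = 1
g(4) = mex{0} = 1
g(5) = mex{0} = 1
g(6) = mex{1} = 0
g(7) = mex{0,1} = 2
g(8) = mex{0,1} = 2
So g(8) = 2.
Grundy values for pile B (subtraction set {1, 5}):
g(0) = mex{} = 0
g(1) = mex{0} = 1
g(2) = mex{1} = 0
g(3) = mex{0} = 1
g(4) = mex{1} = 0
g(5) = mex{0} = 1
g(6) = mex{1} = 0
g(7) = mex{0} = 1
g(8) = mex{1} = 0
g(9) = mex{0} = 1
g(10) = mex{1} = 0
So g(10) = 0.
Pile C is a plain Nim pile of size 19, so its Grundy value is 19.
By the Sprague-Grundy theorem, the Grundy value of a sum of independent games is the XOR of the component values.
Combined value = 2 ⊕ 0 ⊕ 19 = 17.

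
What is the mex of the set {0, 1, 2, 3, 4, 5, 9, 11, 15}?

6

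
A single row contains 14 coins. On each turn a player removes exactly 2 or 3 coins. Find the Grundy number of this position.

Build the Grundy sequence with g(k) = mex{g(k−s) : s ∈ {2, 3}, s ≤ k}:
k:     0  1  2  3  4  5  6  7  8  9 10 11 12 13 14
g(k):  0  0  1  1  2  0  0  1  1  2  0  0  1  1  2
So g(14) = 2.

2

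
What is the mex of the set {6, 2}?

0 is not in the set, so the mex is 0.

0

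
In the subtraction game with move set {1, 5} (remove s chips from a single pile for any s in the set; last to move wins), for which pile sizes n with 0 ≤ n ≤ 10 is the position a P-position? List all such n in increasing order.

Grundy values for subtraction set {1, 5}:
k:     0  1  2  3  4  5  6  7  8  9 10
g(k):  0  1  0  1  0  1  0  1  0  1  0
The P-positions (g = 0) in 0..10 are 0, 2, 4, 6, 8, 10.

0, 2, 4, 6, 8, 10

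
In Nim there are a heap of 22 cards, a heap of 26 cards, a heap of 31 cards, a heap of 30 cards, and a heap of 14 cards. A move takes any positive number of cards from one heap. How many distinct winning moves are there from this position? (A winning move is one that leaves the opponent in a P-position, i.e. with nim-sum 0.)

Nim-sum: 22 ^ 26 ^ 31 ^ 30 ^ 14 = 3.
The overall nim-sum is X = 3. A heap of size p has a winning move iff p XOR X < p (reduce it to p XOR X).
  22: 22 XOR 3 = 21 < 22 — winning move (to 21).
  26: 26 XOR 3 = 25 < 26 — winning move (to 25).
  31: 31 XOR 3 = 28 < 31 — winning move (to 28).
  30: 30 XOR 3 = 29 < 30 — winning move (to 29).
  14: 14 XOR 3 = 13 < 14 — winning move (to 13).
That gives 5 winning moves.

5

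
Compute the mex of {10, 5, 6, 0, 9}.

1

0 is in the set but 1 is not, so the mex is 1.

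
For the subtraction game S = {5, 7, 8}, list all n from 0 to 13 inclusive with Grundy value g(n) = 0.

Grundy values for subtraction set {5, 7, 8}:
k:     0  1  2  3  4  5  6  7  8  9 10 11 12 13
g(k):  0  0  0  0  0  1  1  1  1  1  2  2  2  0
The P-positions (g = 0) in 0..13 are 0, 1, 2, 3, 4, 13.

0, 1, 2, 3, 4, 13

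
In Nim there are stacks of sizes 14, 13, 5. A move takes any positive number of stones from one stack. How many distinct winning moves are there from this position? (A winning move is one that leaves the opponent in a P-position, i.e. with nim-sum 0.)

3

Write each in binary and XOR column by column:
  1110  (14)
  1101  (13)
  0101  (5)
  ----
  0110  (6)
The overall nim-sum is X = 6. A stack of size p has a winning move iff p XOR X < p (reduce it to p XOR X).
  14: 14 XOR 6 = 8 < 14 — winning move (to 8).
  13: 13 XOR 6 = 11 < 13 — winning move (to 11).
  5: 5 XOR 6 = 3 < 5 — winning move (to 3).
That gives 3 winning moves.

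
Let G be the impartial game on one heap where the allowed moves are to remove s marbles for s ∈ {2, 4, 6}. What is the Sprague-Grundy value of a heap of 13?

Compute g(0), g(1), … for moves {2, 4, 6}:
k:     0  1  2  3  4  5  6  7  8  9 10 11 12 13
g(k):  0  0  1  1  2  2  3  3  0  0  1  1  2  2
So g(13) = 2.

2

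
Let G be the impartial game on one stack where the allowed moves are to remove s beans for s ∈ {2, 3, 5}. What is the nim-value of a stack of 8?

Build the Grundy sequence with g(k) = mex{g(k−s) : s ∈ {2, 3, 5}, s ≤ k}:
k:     0  1  2  3  4  5  6  7  8
g(k):  0  0  1  1  2  2  3  0  0
So g(8) = 0.

0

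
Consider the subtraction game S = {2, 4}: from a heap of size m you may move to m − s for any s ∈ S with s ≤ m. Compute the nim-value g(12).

Build the Grundy sequence with g(k) = mex{g(k−s) : s ∈ {2, 4}, s ≤ k}:
k:     0  1  2  3  4  5  6  7  8  9 10 11 12
g(k):  0  0  1  1  2  2  0  0  1  1  2  2  0
So g(12) = 0.

0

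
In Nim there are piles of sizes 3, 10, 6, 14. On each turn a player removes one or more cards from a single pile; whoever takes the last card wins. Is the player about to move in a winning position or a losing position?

Winning position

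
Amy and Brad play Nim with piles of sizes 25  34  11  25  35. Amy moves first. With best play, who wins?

Write each in binary and XOR column by column:
  011001  (25)
  100010  (34)
  001011  (11)
  011001  (25)
  100011  (35)
  ------
  001010  (10)
The nim-sum is 10 ≠ 0, so this is an N-position: the player to move can win; Amy has a winning move.

Amy wins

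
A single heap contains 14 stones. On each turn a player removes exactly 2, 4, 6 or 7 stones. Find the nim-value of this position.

2

Compute g(0), g(1), … for moves {2, 4, 6, 7}:
k:     0  1  2  3  4  5  6  7  8  9 10 11 12 13 14
g(k):  0  0  1  1  2  2  3  3  4  0  0  1  1  2  2
So g(14) = 2.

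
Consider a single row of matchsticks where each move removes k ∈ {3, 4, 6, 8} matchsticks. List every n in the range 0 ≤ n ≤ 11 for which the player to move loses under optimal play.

Grundy values for subtraction set {3, 4, 6, 8}:
g(0) = mex{} = 0
g(1) = mex{} = 0
g(2) = mex{} = 0
g(3) = mex{0} = 1
g(4) = mex{0} = 1
g(5) = mex{0} = 1
g(6) = mex{0,1} = 2
g(7) = mex{0,1} = 2
g(8) = mex{0,1} = 2
g(9) = mex{0,1,2} = 3
g(10) = mex{0,1,2} = 3
g(11) = mex{1,2} = 0
The P-positions (g = 0) in 0..11 are 0, 1, 2, 11.

0, 1, 2, 11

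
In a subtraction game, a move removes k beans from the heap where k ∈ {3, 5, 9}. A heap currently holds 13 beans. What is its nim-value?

2

Build the Grundy sequence with g(k) = mex{g(k−s) : s ∈ {3, 5, 9}, s ≤ k}:
g(0) = mex{} = 0
g(1) = mex{} = 0
g(2) = mex{} = 0
g(3) = mex{0} = 1
g(4) = mex{0} = 1
g(5) = mex{0} = 1
g(6) = mex{0,1} = 2
g(7) = mex{0,1} = 2
g(8) = mex{1} = 0
g(9) = mex{0,1,2} = 3
g(10) = mex{0,1,2} = 3
g(11) = mex{0,2} = 1
g(12) = mex{1,2,3} = 0
g(13) = mex{0,1,3} = 2
So g(13) = 2.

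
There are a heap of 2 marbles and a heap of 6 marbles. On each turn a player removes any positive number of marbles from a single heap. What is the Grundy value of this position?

Nim-sum: 2 XOR 6 = 4.

4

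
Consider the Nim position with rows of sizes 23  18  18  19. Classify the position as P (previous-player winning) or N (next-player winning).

N-position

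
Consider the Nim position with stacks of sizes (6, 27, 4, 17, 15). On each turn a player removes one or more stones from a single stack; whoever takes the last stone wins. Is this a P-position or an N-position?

Compute the nim-sum pairwise:
6 ^ 27 = 29
29 ^ 4 = 25
25 ^ 17 = 8
8 ^ 15 = 7
The nim-sum is 7 ≠ 0, so this is an N-position: the player to move can win.

N-position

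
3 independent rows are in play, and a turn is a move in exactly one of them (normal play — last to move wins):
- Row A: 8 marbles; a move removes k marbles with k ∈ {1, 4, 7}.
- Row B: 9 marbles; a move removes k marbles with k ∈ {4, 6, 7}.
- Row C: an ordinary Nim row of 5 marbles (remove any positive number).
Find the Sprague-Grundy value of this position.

Build the Grundy sequence for row A with g(k) = mex{g(k−s) : s ∈ {1, 4, 7}, s ≤ k}:
k:     0  1  2  3  4  5  6  7  8
g(k):  0  1  0  1  2  0  1  2  0
So g(8) = 0.
Build the Grundy sequence for row B with g(k) = mex{g(k−s) : s ∈ {4, 6, 7}, s ≤ k}:
g(0) = mex{} = 0
g(1) = mex{} = 0
g(2) = mex{} = 0
g(3) = mex{} = 0
g(4) = mex{0} = 1
g(5) = mex{0} = 1
g(6) = mex{0} = 1
g(7) = mex{0} = 1
g(8) = mex{0,1} = 2
g(9) = mex{0,1} = 2
So g(9) = 2.
Row C is a plain Nim row of size 5, so its Grundy value is 5.
The value of a disjunctive sum is the nim-sum of the parts.
Combined value = 0 ⊕ 2 ⊕ 5 = 7.

7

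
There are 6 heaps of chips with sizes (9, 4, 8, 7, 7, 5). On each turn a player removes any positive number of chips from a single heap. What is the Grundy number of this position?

Write each in binary and XOR column by column:
  1001  (9)
  0100  (4)
  1000  (8)
  0111  (7)
  0111  (7)
  0101  (5)
  ----
  0000  (0)

0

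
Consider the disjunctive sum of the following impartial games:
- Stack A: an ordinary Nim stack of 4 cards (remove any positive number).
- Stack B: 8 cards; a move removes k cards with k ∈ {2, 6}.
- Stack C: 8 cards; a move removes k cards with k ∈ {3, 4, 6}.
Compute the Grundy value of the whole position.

6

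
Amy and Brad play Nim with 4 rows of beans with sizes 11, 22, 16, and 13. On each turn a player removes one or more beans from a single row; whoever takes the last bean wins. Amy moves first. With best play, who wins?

Brad wins

Compute the nim-sum pairwise:
11 ⊕ 22 = 29
29 ⊕ 16 = 13
13 ⊕ 13 = 0
The nim-sum is 0, so this is a P-position: the player to move is in a losing position under optimal play; Amy is about to move from it and so loses — Brad wins.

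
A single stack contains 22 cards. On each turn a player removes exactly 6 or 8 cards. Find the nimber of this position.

1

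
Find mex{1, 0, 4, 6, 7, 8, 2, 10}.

3

The values 0, 1, 2 are all present; 3 is the first non-negative integer missing from the set.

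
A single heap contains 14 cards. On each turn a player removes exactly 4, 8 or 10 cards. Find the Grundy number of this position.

0

Grundy values for subtraction set {4, 8, 10}:
g(0) = mex{} = 0
g(1) = mex{} = 0
g(2) = mex{} = 0
g(3) = mex{} = 0
g(4) = mex{0} = 1
g(5) = mex{0} = 1
g(6) = mex{0} = 1
g(7) = mex{0} = 1
g(8) = mex{0,1} = 2
g(9) = mex{0,1} = 2
g(10) = mex{0,1} = 2
g(11) = mex{0,1} = 2
g(12) = mex{0,1,2} = 3
g(13) = mex{0,1,2} = 3
g(14) = mex{1,2} = 0
So g(14) = 0.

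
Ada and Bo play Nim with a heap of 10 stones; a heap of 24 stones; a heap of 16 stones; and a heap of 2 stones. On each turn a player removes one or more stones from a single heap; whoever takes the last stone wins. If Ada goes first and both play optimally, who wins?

Compute the nim-sum pairwise:
10 ^ 24 = 18
18 ^ 16 = 2
2 ^ 2 = 0
The nim-sum is 0, so this is a P-position: the player to move is in a losing position under optimal play; Ada is about to move from it and so loses — Bo wins.

Bo wins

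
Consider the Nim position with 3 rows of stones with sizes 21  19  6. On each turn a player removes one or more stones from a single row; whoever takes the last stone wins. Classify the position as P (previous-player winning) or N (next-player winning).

P-position

In binary:
  10101  (21)
  10011  (19)
  00110  (6)
  -----
  00000  (0)
The nim-sum is 0, so this is a P-position: the player to move is in a losing position under optimal play.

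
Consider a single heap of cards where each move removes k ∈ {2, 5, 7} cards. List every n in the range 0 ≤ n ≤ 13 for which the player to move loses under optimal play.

0, 1, 4, 10, 13

Compute g(0), g(1), … for moves {2, 5, 7}:
k:     0  1  2  3  4  5  6  7  8  9 10 11 12 13
g(k):  0  0  1  1  0  2  1  3  2  2  0  3  1  0
The P-positions (g = 0) in 0..13 are 0, 1, 4, 10, 13.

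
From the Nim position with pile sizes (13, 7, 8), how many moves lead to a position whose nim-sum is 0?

1

In binary:
  1101  (13)
  0111  (7)
  1000  (8)
  ----
  0010  (2)
The overall nim-sum is X = 2. A pile of size p has a winning move iff p XOR X < p (reduce it to p XOR X).
  13: 13 XOR 2 = 15 ≥ 13 — no move.
  7: 7 XOR 2 = 5 < 7 — winning move (to 5).
  8: 8 XOR 2 = 10 ≥ 8 — no move.
That gives 1 winning move.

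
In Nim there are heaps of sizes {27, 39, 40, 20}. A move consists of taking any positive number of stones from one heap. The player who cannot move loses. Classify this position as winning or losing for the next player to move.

Nim-sum: 27 ^ 39 ^ 40 ^ 20 = 0.
The nim-sum is 0, so this is a P-position: the player to move is in a losing position under optimal play.

Losing position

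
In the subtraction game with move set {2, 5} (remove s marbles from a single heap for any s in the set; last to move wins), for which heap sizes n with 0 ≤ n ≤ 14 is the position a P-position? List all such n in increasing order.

0, 1, 4, 7, 8, 11, 14

Build the Grundy sequence with g(k) = mex{g(k−s) : s ∈ {2, 5}, s ≤ k}:
k:     0  1  2  3  4  5  6  7  8  9 10 11 12 13 14
g(k):  0  0  1  1  0  2  1  0  0  1  1  0  2  1  0
The P-positions (g = 0) in 0..14 are 0, 1, 4, 7, 8, 11, 14.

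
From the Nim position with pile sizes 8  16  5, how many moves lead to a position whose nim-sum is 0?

1

Nim-sum: 8 ^ 16 ^ 5 = 29.
The overall nim-sum is X = 29. A pile of size p has a winning move iff p XOR X < p (reduce it to p XOR X).
  8: 8 XOR 29 = 21 ≥ 8 — no move.
  16: 16 XOR 29 = 13 < 16 — winning move (to 13).
  5: 5 XOR 29 = 24 ≥ 5 — no move.
That gives 1 winning move.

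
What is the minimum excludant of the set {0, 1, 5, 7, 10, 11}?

2

The values 0, 1 are all present; 2 is the first non-negative integer missing from the set.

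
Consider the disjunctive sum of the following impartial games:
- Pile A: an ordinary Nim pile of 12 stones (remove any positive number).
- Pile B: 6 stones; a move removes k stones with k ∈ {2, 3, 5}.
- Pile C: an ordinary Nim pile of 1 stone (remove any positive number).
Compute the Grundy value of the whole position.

Pile A is a plain Nim pile of size 12, so its Grundy value is 12.
Build the Grundy sequence for pile B with g(k) = mex{g(k−s) : s ∈ {2, 3, 5}, s ≤ k}:
g(0) = mex{} = 0
g(1) = mex{} = 0
g(2) = mex{0} = 1
g(3) = mex{0} = 1
g(4) = mex{0,1} = 2
g(5) = mex{0,1} = 2
g(6) = mex{0,1,2} = 3
So g(6) = 3.
Pile C is a plain Nim pile of size 1, so its Grundy value is 1.
By the Sprague-Grundy theorem, the Grundy value of a sum of independent games is the XOR of the component values.
Combined value = 12 ⊕ 3 ⊕ 1 = 14.

14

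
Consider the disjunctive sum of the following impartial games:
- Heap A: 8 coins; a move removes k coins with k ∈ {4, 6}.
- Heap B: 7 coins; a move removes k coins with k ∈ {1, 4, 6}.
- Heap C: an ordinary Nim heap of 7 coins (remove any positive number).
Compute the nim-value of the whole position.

For heap A, compute g(0), g(1), … with moves {4, 6}:
k:     0  1  2  3  4  5  6  7  8
g(k):  0  0  0  0  1  1  1  1  2
So g(8) = 2.
Build the Grundy sequence for heap B with g(k) = mex{g(k−s) : s ∈ {1, 4, 6}, s ≤ k}:
k:     0  1  2  3  4  5  6  7
g(k):  0  1  0  1  2  0  1  0
So g(7) = 0.
Heap C is a plain Nim heap of size 7, so its Grundy value is 7.
By the Sprague-Grundy theorem, the Grundy value of a sum of independent games is the XOR of the component values.
Combined value = 2 XOR 0 XOR 7 = 5.

5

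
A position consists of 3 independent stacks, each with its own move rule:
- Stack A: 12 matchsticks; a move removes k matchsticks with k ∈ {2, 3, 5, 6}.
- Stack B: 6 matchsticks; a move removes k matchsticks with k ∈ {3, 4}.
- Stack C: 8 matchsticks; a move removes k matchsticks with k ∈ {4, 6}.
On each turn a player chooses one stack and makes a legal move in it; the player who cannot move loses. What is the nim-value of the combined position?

2

Grundy values for stack A (subtraction set {2, 3, 5, 6}):
g(0) = mex{} = 0
g(1) = mex{} = 0
g(2) = mex{0} = 1
g(3) = mex{0} = 1
g(4) = mex{0,1} = 2
g(5) = mex{0,1} = 2
g(6) = mex{0,1,2} = 3
g(7) = mex{0,1,2} = 3
g(8) = mex{1,2,3} = 0
g(9) = mex{1,2,3} = 0
g(10) = mex{0,2,3} = 1
g(11) = mex{0,2,3} = 1
g(12) = mex{0,1,3} = 2
So g(12) = 2.
Build the Grundy sequence for stack B with g(k) = mex{g(k−s) : s ∈ {3, 4}, s ≤ k}:
k:     0  1  2  3  4  5  6
g(k):  0  0  0  1  1  1  2
So g(6) = 2.
Grundy values for stack C (subtraction set {4, 6}):
g(0) = mex{} = 0
g(1) = mex{} = 0
g(2) = mex{} = 0
g(3) = mex{} = 0
g(4) = mex{0} = 1
g(5) = mex{0} = 1
g(6) = mex{0} = 1
g(7) = mex{0} = 1
g(8) = mex{0,1} = 2
So g(8) = 2.
By the Sprague-Grundy theorem, the Grundy value of a sum of independent games is the XOR of the component values.
Combined value = 2 ⊕ 2 ⊕ 2 = 2.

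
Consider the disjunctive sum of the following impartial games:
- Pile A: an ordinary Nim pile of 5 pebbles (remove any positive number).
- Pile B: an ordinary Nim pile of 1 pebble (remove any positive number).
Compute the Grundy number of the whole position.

Pile A is a plain Nim pile of size 5, so its Grundy value is 5.
Pile B is a plain Nim pile of size 1, so its Grundy value is 1.
The value of a disjunctive sum is the nim-sum of the parts.
Combined value = 5 XOR 1 = 4.

4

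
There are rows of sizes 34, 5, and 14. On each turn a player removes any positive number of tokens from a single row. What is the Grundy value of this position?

Compute the nim-sum pairwise:
34 XOR 5 = 39
39 XOR 14 = 41

41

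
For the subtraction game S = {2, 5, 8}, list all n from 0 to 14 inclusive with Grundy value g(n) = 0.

Build the Grundy sequence with g(k) = mex{g(k−s) : s ∈ {2, 5, 8}, s ≤ k}:
g(0) = mex{} = 0
g(1) = mex{} = 0
g(2) = mex{0} = 1
g(3) = mex{0} = 1
g(4) = mex{1} = 0
g(5) = mex{0,1} = 2
g(6) = mex{0} = 1
g(7) = mex{1,2} = 0
g(8) = mex{0,1} = 2
g(9) = mex{0} = 1
g(10) = mex{1,2} = 0
g(11) = mex{1} = 0
g(12) = mex{0} = 1
g(13) = mex{0,2} = 1
g(14) = mex{1} = 0
The P-positions (g = 0) in 0..14 are 0, 1, 4, 7, 10, 11, 14.

0, 1, 4, 7, 10, 11, 14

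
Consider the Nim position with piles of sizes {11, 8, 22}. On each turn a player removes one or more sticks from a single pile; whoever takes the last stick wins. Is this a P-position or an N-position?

In binary:
  01011  (11)
  01000  (8)
  10110  (22)
  -----
  10101  (21)
The nim-sum is 21 ≠ 0, so this is an N-position: the player to move can win.

N-position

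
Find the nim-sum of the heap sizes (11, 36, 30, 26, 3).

40

Nim-sum: 11 XOR 36 XOR 30 XOR 26 XOR 3 = 40.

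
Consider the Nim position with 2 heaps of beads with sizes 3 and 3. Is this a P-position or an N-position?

In binary:
  11  (3)
  11  (3)
  --
  00  (0)
The nim-sum is 0, so this is a P-position: the player to move is in a losing position under optimal play.

P-position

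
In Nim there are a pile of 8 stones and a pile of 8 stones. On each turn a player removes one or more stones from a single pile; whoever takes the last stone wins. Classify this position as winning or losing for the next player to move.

Compute the nim-sum pairwise:
8 ⊕ 8 = 0
The nim-sum is 0, so this is a P-position: the player to move is in a losing position under optimal play.

Losing position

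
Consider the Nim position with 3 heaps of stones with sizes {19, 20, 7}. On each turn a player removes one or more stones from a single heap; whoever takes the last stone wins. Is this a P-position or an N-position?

P-position

Nim-sum: 19 ^ 20 ^ 7 = 0.
The nim-sum is 0, so this is a P-position: the player to move is in a losing position under optimal play.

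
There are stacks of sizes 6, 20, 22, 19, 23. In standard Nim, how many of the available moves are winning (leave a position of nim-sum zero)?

Compute the nim-sum pairwise:
6 ^ 20 = 18
18 ^ 22 = 4
4 ^ 19 = 23
23 ^ 23 = 0
The nim-sum is already 0, so every move leaves a nonzero nim-sum — there are no winning moves.

0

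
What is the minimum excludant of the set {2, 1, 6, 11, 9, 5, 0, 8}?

The values 0, 1, 2 are all present; 3 is the first non-negative integer missing from the set.

3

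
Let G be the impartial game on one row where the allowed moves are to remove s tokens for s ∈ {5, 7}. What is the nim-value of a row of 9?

1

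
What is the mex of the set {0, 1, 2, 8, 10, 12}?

3

The values 0, 1, 2 are all present; 3 is the first non-negative integer missing from the set.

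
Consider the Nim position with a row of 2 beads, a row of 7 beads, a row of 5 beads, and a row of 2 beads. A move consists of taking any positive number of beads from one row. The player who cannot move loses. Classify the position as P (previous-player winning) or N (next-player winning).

N-position

In binary:
  010  (2)
  111  (7)
  101  (5)
  010  (2)
  ---
  010  (2)
The nim-sum is 2 ≠ 0, so this is an N-position: the player to move can win.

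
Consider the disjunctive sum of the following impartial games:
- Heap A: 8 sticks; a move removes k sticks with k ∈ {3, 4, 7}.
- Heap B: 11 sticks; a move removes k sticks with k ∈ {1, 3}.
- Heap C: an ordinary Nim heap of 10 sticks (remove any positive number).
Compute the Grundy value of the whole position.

Build the Grundy sequence for heap A with g(k) = mex{g(k−s) : s ∈ {3, 4, 7}, s ≤ k}:
k:     0  1  2  3  4  5  6  7  8
g(k):  0  0  0  1  1  1  2  2  2
So g(8) = 2.
For heap B, compute g(0), g(1), … with moves {1, 3}:
g(0) = mex{} = 0
g(1) = mex{0} = 1
g(2) = mex{1} = 0
g(3) = mex{0} = 1
g(4) = mex{1} = 0
g(5) = mex{0} = 1
g(6) = mex{1} = 0
g(7) = mex{0} = 1
g(8) = mex{1} = 0
g(9) = mex{0} = 1
g(10) = mex{1} = 0
g(11) = mex{0} = 1
So g(11) = 1.
Heap C is a plain Nim heap of size 10, so its Grundy value is 10.
By the Sprague-Grundy theorem, the Grundy value of a sum of independent games is the XOR of the component values.
Combined value = 2 XOR 1 XOR 10 = 9.

9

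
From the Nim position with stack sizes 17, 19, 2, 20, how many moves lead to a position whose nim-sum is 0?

3

Compute the nim-sum pairwise:
17 ⊕ 19 = 2
2 ⊕ 2 = 0
0 ⊕ 20 = 20
The overall nim-sum is X = 20. A stack of size p has a winning move iff p XOR X < p (reduce it to p XOR X).
  17: 17 XOR 20 = 5 < 17 — winning move (to 5).
  19: 19 XOR 20 = 7 < 19 — winning move (to 7).
  2: 2 XOR 20 = 22 ≥ 2 — no move.
  20: 20 XOR 20 = 0 < 20 — winning move (to 0).
That gives 3 winning moves.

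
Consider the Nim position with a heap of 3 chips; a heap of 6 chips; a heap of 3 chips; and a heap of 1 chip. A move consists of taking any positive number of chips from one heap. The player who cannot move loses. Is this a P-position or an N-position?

N-position

Compute the nim-sum pairwise:
3 ^ 6 = 5
5 ^ 3 = 6
6 ^ 1 = 7
The nim-sum is 7 ≠ 0, so this is an N-position: the player to move can win.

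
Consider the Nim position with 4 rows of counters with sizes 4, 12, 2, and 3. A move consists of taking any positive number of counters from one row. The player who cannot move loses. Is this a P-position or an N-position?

N-position

Write each in binary and XOR column by column:
  0100  (4)
  1100  (12)
  0010  (2)
  0011  (3)
  ----
  1001  (9)
The nim-sum is 9 ≠ 0, so this is an N-position: the player to move can win.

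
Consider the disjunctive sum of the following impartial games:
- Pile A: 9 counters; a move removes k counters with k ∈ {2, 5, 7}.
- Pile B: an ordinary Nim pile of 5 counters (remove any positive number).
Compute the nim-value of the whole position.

Grundy values for pile A (subtraction set {2, 5, 7}):
k:     0  1  2  3  4  5  6  7  8  9
g(k):  0  0  1  1  0  2  1  3  2  2
So g(9) = 2.
Pile B is a plain Nim pile of size 5, so its Grundy value is 5.
The value of a disjunctive sum is the nim-sum of the parts.
Combined value = 2 XOR 5 = 7.

7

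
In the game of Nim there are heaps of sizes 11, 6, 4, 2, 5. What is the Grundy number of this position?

14

Nim-sum: 11 ^ 6 ^ 4 ^ 2 ^ 5 = 14.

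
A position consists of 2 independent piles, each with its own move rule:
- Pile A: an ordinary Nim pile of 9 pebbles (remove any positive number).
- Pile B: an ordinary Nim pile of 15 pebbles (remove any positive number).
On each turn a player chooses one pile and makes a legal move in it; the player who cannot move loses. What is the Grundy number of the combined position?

6

Pile A is a plain Nim pile of size 9, so its Grundy value is 9.
Pile B is a plain Nim pile of size 15, so its Grundy value is 15.
By the Sprague-Grundy theorem, the Grundy value of a sum of independent games is the XOR of the component values.
Combined value = 9 XOR 15 = 6.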